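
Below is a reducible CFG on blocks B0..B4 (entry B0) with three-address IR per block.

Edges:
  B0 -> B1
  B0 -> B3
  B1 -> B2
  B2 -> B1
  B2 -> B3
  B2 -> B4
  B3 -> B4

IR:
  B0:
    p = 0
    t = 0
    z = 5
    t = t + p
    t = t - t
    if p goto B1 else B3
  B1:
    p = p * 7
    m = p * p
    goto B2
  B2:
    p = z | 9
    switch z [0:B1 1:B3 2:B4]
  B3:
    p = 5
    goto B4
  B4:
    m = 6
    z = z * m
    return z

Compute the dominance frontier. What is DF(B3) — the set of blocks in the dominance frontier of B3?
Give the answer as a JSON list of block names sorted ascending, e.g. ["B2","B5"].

Answer: ["B4"]

Derivation:
idom tree: B1←B0 B2←B1 B3←B0 B4←B0
Dom∩ at merges:
  B1: preds {B0,B2}: {B0} ∩ {B0,B1,B2} = {B0}; idom=B0
  B3: preds {B0,B2}: {B0} ∩ {B0,B1,B2} = {B0}; idom=B0
  B4: preds {B2,B3}: {B0,B1,B2} ∩ {B0,B3} = {B0}; idom=B0

Frontier:
  join B1 pred B0: · stop@B0
  join B1 pred B2: B2→B1 stop@B0
  join B3 pred B0: · stop@B0
  join B3 pred B2: B2→B1 stop@B0
  join B4 pred B2: B2→B1 stop@B0
  join B4 pred B3: B3 stop@B0
  DF(B0)=∅
  DF(B1)={B1,B3,B4}
  DF(B2)={B1,B3,B4}
  DF(B3)={B4}
  DF(B4)=∅

DF(B3) = ["B4"]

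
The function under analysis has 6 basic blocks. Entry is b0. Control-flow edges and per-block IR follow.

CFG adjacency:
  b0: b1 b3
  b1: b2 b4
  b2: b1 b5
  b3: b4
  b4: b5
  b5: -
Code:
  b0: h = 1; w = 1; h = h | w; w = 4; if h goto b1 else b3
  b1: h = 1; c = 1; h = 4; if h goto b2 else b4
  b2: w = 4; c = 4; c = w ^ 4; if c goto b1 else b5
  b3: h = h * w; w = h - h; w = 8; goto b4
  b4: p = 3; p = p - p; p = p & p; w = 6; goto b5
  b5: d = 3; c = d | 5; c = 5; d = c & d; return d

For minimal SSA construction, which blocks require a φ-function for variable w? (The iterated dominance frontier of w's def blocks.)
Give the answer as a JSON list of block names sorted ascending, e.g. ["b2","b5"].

Answer: ["b1", "b4", "b5"]

Derivation:
idom tree: b1←b0 b2←b1 b3←b0 b4←b0 b5←b0
Dom∩ at merges:
  b1: preds {b0,b2}: {b0} ∩ {b0,b1,b2} = {b0}; idom=b0
  b4: preds {b1,b3}: {b0,b1} ∩ {b0,b3} = {b0}; idom=b0
  b5: preds {b2,b4}: {b0,b1,b2} ∩ {b0,b4} = {b0}; idom=b0

DF derivation:
  join b1 pred b0: · stop@b0
  join b1 pred b2: b2→b1 stop@b0
  join b4 pred b1: b1 stop@b0
  join b4 pred b3: b3 stop@b0
  join b5 pred b2: b2→b1 stop@b0
  join b5 pred b4: b4 stop@b0
  DF(b0)=∅
  DF(b1)={b1,b4,b5}
  DF(b2)={b1,b5}
  DF(b3)={b4}
  DF(b4)={b5}
  DF(b5)=∅

φ for w: defs {b0,b2,b3,b4}
  DF⁺ = {b1,b4,b5}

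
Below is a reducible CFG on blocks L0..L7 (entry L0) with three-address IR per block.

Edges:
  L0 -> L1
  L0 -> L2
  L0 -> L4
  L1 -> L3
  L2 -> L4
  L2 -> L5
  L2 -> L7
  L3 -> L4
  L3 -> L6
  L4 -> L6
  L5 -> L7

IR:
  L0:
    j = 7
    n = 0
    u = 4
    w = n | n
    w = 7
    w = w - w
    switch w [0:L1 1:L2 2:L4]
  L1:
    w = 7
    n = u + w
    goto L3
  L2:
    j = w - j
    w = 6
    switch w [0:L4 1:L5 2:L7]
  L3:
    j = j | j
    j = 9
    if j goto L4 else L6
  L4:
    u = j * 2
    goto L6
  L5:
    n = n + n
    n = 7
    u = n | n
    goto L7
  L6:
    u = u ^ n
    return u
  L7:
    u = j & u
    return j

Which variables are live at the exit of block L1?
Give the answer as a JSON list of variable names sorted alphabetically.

Block summaries:
  L0: def={j,n,u,w} ue=∅
  L1: def={n,w} ue={u}
  L2: def={j,w} ue={j,w}
  L3: def={j} ue={j}
  L4: def={u} ue={j}
  L5: def={n,u} ue={n}
  L6: def={u} ue={n,u}
  L7: def={u} ue={j,u}

Liveness:
  L0: in=∅ out={j,n,u,w}
  L1: in={j,u} out={j,n,u}
  L2: in={j,n,u,w} out={j,n,u}
  L3: in={j,n,u} out={j,n,u}
  L4: in={j,n} out={n,u}
  L5: in={j,n} out={j,u}
  L6: in={n,u} out=∅
  L7: in={j,u} out=∅

live-out(L1) = ["j", "n", "u"]

Answer: ["j", "n", "u"]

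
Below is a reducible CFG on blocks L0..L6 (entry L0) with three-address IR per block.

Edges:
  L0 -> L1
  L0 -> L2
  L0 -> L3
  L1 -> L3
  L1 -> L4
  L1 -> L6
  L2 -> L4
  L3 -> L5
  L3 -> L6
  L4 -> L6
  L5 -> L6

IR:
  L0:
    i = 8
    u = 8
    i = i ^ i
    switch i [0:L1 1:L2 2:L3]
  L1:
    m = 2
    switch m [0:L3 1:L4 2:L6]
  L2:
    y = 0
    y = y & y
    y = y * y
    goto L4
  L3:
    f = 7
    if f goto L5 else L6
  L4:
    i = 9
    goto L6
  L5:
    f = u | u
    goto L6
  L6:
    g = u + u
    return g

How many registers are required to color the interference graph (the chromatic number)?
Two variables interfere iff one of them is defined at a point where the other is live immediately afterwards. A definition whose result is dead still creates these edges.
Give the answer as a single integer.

Answer: 2

Derivation:
Block summaries:
  L0 def {i,u} use ∅
  L1 def {m} use ∅
  L2 def {y} use ∅
  L3 def {f} use ∅
  L4 def {i} use ∅
  L5 def {f} use {u}
  L6 def {g} use {u}

Live sets:
  L0: in=∅ out={u}
  L1: in={u} out={u}
  L2: in={u} out={u}
  L3: in={u} out={u}
  L4: in={u} out={u}
  L5: in={u} out={u}
  L6: in={u} out=∅

Conflict graph:
  f — {u}
  g — ∅
  i — {u}
  m — {u}
  u — {f,i,m,y}
  y — {u}

Colouring:
  {f,u} pairwise interfere (2-clique) ⇒ χ ≥ 2
  assign f→r1 g→r0 i→r1 m→r1 u→r0 y→r1 — no edge inside a register ⇒ χ ≤ 2
  χ = 2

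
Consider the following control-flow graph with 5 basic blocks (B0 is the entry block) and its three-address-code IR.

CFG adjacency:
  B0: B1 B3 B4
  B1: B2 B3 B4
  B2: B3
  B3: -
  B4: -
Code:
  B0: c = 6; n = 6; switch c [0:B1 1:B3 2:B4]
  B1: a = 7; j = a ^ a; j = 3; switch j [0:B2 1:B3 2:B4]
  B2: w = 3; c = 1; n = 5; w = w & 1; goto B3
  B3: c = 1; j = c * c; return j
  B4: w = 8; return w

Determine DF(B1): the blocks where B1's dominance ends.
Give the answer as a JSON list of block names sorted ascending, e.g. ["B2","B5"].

idom tree: B1←B0 B2←B1 B3←B0 B4←B0
Join-block Dom:
  B3: preds {B0,B1,B2}: {B0} ∩ {B0,B1} ∩ {B0,B1,B2} = {B0}; idom=B0
  B4: preds {B0,B1}: {B0} ∩ {B0,B1} = {B0}; idom=B0

DF derivation:
  B3←B0: walk · to B0
  B3←B1: walk B1 to B0
  B3←B2: walk B2→B1 to B0
  B4←B0: walk · to B0
  B4←B1: walk B1 to B0
  B0 → ∅
  B1 → {B3,B4}
  B2 → {B3}
  B3 → ∅
  B4 → ∅

DF(B1) = ["B3", "B4"]

Answer: ["B3", "B4"]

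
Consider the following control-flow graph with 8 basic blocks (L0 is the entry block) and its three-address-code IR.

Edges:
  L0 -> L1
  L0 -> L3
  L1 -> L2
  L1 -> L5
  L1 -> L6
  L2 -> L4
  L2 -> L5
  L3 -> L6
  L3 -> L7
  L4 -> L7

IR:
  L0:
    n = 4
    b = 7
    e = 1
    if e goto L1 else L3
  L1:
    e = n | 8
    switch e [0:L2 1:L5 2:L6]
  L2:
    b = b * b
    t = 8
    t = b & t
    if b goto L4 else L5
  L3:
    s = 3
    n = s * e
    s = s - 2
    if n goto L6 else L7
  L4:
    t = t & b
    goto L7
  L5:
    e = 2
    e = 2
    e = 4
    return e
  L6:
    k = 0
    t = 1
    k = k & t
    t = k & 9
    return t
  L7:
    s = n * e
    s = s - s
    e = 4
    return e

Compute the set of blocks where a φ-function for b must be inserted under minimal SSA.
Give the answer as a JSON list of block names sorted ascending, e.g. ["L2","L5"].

Answer: ["L5", "L7"]

Derivation:
idom tree: L1←L0 L2←L1 L3←L0 L4←L2 L5←L1 L6←L0 L7←L0
Join-block Dom:
  L5: preds {L1,L2}: {L0,L1} ∩ {L0,L1,L2} = {L0,L1}; idom=L1
  L6: preds {L1,L3}: {L0,L1} ∩ {L0,L3} = {L0}; idom=L0
  L7: preds {L3,L4}: {L0,L3} ∩ {L0,L1,L2,L4} = {L0}; idom=L0

Frontier:
  join L5 pred L1: · stop@L1
  join L5 pred L2: L2 stop@L1
  join L6 pred L1: L1 stop@L0
  join L6 pred L3: L3 stop@L0
  join L7 pred L3: L3 stop@L0
  join L7 pred L4: L4→L2→L1 stop@L0
  DF(L0)=∅
  DF(L1)={L6,L7}
  DF(L2)={L5,L7}
  DF(L3)={L6,L7}
  DF(L4)={L7}
  DF(L5)=∅
  DF(L6)=∅
  DF(L7)=∅

φ for b: defs {L0,L2}
  DF⁺ = {L5,L7}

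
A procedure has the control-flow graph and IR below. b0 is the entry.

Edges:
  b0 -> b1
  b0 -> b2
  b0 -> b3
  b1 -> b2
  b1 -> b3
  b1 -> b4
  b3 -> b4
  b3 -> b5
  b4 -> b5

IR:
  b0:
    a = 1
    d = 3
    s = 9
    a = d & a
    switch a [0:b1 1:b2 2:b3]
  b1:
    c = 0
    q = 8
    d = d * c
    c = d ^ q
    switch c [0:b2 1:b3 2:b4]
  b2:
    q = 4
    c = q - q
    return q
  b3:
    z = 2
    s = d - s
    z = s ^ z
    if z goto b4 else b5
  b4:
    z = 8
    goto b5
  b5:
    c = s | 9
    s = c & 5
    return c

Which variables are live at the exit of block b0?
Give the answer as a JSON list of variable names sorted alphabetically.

def/use:
  b0: {a,d,s} / ∅
  b1: {c,d,q} / {d}
  b2: {c,q} / ∅
  b3: {s,z} / {d,s}
  b4: {z} / ∅
  b5: {c,s} / {s}

Live sets:
  b0: in=∅ out={d,s}
  b1: in={d,s} out={d,s}
  b2: in=∅ out=∅
  b3: in={d,s} out={s}
  b4: in={s} out={s}
  b5: in={s} out=∅

live-out(b0) = ["d", "s"]

Answer: ["d", "s"]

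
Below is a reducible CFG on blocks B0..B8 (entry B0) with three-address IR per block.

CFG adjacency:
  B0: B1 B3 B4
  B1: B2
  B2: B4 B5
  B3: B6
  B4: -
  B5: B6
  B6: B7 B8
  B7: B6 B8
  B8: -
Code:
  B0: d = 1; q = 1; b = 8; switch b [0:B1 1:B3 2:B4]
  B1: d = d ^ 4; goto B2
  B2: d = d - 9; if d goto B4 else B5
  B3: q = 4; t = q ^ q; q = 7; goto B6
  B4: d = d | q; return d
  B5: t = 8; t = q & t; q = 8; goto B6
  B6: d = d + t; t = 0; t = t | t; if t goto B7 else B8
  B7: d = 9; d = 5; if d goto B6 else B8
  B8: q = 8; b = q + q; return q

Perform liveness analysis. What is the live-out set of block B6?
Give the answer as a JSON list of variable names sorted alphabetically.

Block summaries:
  B0: {b,d,q} / ∅
  B1: {d} / {d}
  B2: {d} / {d}
  B3: {q,t} / ∅
  B4: {d} / {d,q}
  B5: {q,t} / {q}
  B6: {d,t} / {d,t}
  B7: {d} / ∅
  B8: {b,q} / ∅

Backward fixpoint:
  B0: in=∅ out={d,q}
  B1: in={d,q} out={d,q}
  B2: in={d,q} out={d,q}
  B3: in={d} out={d,t}
  B4: in={d,q} out=∅
  B5: in={d,q} out={d,t}
  B6: in={d,t} out={t}
  B7: in={t} out={d,t}
  B8: in=∅ out=∅

live-out(B6) = ["t"]

Answer: ["t"]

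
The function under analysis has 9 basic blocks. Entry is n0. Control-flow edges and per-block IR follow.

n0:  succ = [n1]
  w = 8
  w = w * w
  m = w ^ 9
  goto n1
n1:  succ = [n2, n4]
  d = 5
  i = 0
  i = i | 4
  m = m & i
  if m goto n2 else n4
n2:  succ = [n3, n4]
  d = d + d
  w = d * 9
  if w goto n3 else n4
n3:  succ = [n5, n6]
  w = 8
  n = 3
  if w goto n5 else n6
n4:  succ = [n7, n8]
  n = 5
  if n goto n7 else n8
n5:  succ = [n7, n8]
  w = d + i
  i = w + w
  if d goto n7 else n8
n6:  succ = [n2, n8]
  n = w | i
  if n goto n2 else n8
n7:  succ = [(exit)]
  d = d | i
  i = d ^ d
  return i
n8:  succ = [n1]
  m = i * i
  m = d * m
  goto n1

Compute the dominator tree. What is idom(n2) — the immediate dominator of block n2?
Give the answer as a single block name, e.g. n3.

Answer: n1

Working:
idom tree: n1←n0 n2←n1 n3←n2 n4←n1 n5←n3 n6←n3 n7←n1 n8←n1
Dom∩ at merges:
  n1: preds {n0,n8}: {n0} ∩ {n0,n1,n8} = {n0}; idom=n0
  n2: preds {n1,n6}: {n0,n1} ∩ {n0,n1,n2,n3,n6} = {n0,n1}; idom=n1
  n4: preds {n1,n2}: {n0,n1} ∩ {n0,n1,n2} = {n0,n1}; idom=n1
  n7: preds {n4,n5}: {n0,n1,n4} ∩ {n0,n1,n2,n3,n5} = {n0,n1}; idom=n1
  n8: preds {n4,n5,n6}: {n0,n1,n4} ∩ {n0,n1,n2,n3,n5} ∩ {n0,n1,n2,n3,n6} = {n0,n1}; idom=n1

idom(n2) = n1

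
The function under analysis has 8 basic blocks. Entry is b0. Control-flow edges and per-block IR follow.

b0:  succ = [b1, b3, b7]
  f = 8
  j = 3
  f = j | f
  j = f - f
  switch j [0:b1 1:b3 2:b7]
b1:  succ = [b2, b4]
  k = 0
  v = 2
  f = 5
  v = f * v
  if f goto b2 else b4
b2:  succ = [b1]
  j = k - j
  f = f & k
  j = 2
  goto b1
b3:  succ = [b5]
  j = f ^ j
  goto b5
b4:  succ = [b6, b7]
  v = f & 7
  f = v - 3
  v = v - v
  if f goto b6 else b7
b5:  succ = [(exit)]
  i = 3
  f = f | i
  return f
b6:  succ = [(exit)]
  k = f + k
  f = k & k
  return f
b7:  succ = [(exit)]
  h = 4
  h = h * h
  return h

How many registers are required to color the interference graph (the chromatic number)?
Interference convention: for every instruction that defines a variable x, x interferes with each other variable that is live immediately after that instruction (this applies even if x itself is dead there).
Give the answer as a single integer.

Per-block:
  b0: def={f,j} ue=∅
  b1: def={f,k,v} ue=∅
  b2: def={f,j} ue={f,j,k}
  b3: def={j} ue={f,j}
  b4: def={f,v} ue={f}
  b5: def={f,i} ue={f}
  b6: def={f,k} ue={f,k}
  b7: def={h} ue=∅

Backward fixpoint:
  b0: in=∅ out={f,j}
  b1: in={j} out={f,j,k}
  b2: in={f,j,k} out={j}
  b3: in={f,j} out={f}
  b4: in={f,k} out={f,k}
  b5: in={f} out=∅
  b6: in={f,k} out=∅
  b7: in=∅ out=∅

Conflict graph:
  f: {i,j,k,v}
  h: ∅
  i: {f}
  j: {f,k,v}
  k: {f,j,v}
  v: {f,j,k}

Chromatic number:
  {f,j,k,v} pairwise interfere (4-clique) ⇒ χ ≥ 4
  4-colouring: c0={f,h}  c1={i,j}  c2={k}  c3={v}
  χ = 4

Answer: 4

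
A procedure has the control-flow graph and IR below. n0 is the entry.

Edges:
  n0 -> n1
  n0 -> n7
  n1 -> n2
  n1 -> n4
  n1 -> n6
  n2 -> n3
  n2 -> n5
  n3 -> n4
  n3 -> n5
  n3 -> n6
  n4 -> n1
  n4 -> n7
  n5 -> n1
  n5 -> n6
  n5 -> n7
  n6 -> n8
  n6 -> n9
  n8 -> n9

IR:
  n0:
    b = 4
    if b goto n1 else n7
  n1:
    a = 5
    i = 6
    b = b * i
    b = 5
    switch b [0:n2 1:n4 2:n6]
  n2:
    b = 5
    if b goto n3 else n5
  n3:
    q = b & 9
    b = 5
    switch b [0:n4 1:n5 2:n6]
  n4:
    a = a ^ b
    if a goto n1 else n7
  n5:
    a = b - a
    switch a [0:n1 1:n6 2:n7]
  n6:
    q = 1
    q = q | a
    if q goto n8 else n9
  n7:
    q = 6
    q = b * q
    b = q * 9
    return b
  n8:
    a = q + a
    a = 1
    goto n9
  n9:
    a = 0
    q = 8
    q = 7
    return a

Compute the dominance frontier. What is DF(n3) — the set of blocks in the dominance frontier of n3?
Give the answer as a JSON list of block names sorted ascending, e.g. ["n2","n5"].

Answer: ["n4", "n5", "n6"]

Derivation:
idom tree: n1←n0 n2←n1 n3←n2 n4←n1 n5←n2 n6←n1 n7←n0 n8←n6 n9←n6
Join-block Dom:
  n1: preds {n0,n4,n5}: {n0} ∩ {n0,n1,n4} ∩ {n0,n1,n2,n5} = {n0}; idom=n0
  n4: preds {n1,n3}: {n0,n1} ∩ {n0,n1,n2,n3} = {n0,n1}; idom=n1
  n5: preds {n2,n3}: {n0,n1,n2} ∩ {n0,n1,n2,n3} = {n0,n1,n2}; idom=n2
  n6: preds {n1,n3,n5}: {n0,n1} ∩ {n0,n1,n2,n3} ∩ {n0,n1,n2,n5} = {n0,n1}; idom=n1
  n7: preds {n0,n4,n5}: {n0} ∩ {n0,n1,n4} ∩ {n0,n1,n2,n5} = {n0}; idom=n0
  n9: preds {n6,n8}: {n0,n1,n6} ∩ {n0,n1,n6,n8} = {n0,n1,n6}; idom=n6

Frontier:
  join n1 pred n0: · stop@n0
  join n1 pred n4: n4→n1 stop@n0
  join n1 pred n5: n5→n2→n1 stop@n0
  join n4 pred n1: · stop@n1
  join n4 pred n3: n3→n2 stop@n1
  join n5 pred n2: · stop@n2
  join n5 pred n3: n3 stop@n2
  join n6 pred n1: · stop@n1
  join n6 pred n3: n3→n2 stop@n1
  join n6 pred n5: n5→n2 stop@n1
  join n7 pred n0: · stop@n0
  join n7 pred n4: n4→n1 stop@n0
  join n7 pred n5: n5→n2→n1 stop@n0
  join n9 pred n6: · stop@n6
  join n9 pred n8: n8 stop@n6
  n0 → ∅
  n1 → {n1,n7}
  n2 → {n1,n4,n6,n7}
  n3 → {n4,n5,n6}
  n4 → {n1,n7}
  n5 → {n1,n6,n7}
  n6 → ∅
  n7 → ∅
  n8 → {n9}
  n9 → ∅

DF(n3) = ["n4", "n5", "n6"]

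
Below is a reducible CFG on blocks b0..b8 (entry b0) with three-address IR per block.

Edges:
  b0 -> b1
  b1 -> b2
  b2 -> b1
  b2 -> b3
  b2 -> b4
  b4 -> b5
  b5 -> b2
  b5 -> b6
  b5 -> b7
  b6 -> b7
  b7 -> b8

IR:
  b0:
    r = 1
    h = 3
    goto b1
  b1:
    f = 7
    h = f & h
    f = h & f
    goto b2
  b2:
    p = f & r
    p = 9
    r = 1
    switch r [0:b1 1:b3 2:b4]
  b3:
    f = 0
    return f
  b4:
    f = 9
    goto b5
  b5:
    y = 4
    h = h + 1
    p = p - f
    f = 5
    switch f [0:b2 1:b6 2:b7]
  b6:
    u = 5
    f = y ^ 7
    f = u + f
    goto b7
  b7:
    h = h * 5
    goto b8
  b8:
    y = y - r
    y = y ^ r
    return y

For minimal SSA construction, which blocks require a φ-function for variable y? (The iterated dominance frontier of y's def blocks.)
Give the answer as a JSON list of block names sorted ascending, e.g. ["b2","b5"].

Answer: ["b1", "b2"]

Derivation:
idom tree: b1←b0 b2←b1 b3←b2 b4←b2 b5←b4 b6←b5 b7←b5 b8←b7
Dom at joins:
  b1: preds {b0,b2}: {b0} ∩ {b0,b1,b2} = {b0}; idom=b0
  b2: preds {b1,b5}: {b0,b1} ∩ {b0,b1,b2,b4,b5} = {b0,b1}; idom=b1
  b7: preds {b5,b6}: {b0,b1,b2,b4,b5} ∩ {b0,b1,b2,b4,b5,b6} = {b0,b1,b2,b4,b5}; idom=b5

DF derivation:
  b1←b0: walk · to b0
  b1←b2: walk b2→b1 to b0
  b2←b1: walk · to b1
  b2←b5: walk b5→b4→b2 to b1
  b7←b5: walk · to b5
  b7←b6: walk b6 to b5
  b0: DF=∅
  b1: DF={b1}
  b2: DF={b1,b2}
  b3: DF=∅
  b4: DF={b2}
  b5: DF={b2}
  b6: DF={b7}
  b7: DF=∅
  b8: DF=∅

φ for y: defs {b5,b8}
  DF⁺ = {b1,b2}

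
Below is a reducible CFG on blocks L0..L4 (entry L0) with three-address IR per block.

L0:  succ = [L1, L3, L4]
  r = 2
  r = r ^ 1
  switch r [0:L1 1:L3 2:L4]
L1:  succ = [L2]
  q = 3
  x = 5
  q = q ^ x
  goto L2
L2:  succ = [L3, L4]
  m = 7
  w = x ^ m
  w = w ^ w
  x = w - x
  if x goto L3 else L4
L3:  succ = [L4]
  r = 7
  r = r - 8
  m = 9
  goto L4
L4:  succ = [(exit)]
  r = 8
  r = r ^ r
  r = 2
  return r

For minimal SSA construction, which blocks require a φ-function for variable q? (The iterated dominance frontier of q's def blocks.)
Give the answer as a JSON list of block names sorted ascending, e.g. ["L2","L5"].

Answer: ["L3", "L4"]

Analysis:
idom tree: L1←L0 L2←L1 L3←L0 L4←L0
Dom∩ at merges:
  L3: preds {L0,L2}: {L0} ∩ {L0,L1,L2} = {L0}; idom=L0
  L4: preds {L0,L2,L3}: {L0} ∩ {L0,L1,L2} ∩ {L0,L3} = {L0}; idom=L0

DF walk-up:
  L3←L0: walk · to L0
  L3←L2: walk L2→L1 to L0
  L4←L0: walk · to L0
  L4←L2: walk L2→L1 to L0
  L4←L3: walk L3 to L0
  DF(L0)=∅
  DF(L1)={L3,L4}
  DF(L2)={L3,L4}
  DF(L3)={L4}
  DF(L4)=∅

φ for q: defs {L1}
  DF⁺ = {L3,L4}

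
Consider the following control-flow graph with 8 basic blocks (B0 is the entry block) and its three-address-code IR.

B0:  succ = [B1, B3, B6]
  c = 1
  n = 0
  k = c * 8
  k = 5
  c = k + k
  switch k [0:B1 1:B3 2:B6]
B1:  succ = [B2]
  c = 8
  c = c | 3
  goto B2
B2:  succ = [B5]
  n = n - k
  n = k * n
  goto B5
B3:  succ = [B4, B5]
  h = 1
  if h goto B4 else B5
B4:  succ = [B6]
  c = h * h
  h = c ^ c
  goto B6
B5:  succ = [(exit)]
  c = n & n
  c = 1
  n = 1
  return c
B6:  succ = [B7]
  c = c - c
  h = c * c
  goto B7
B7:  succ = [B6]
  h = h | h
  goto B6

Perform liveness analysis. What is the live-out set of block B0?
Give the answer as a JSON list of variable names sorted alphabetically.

Per-block:
  B0: {c,k,n} / ∅
  B1: {c} / ∅
  B2: {n} / {k,n}
  B3: {h} / ∅
  B4: {c,h} / {h}
  B5: {c,n} / {n}
  B6: {c,h} / {c}
  B7: {h} / {h}

Liveness:
  B0: in=∅ out={c,k,n}
  B1: in={k,n} out={k,n}
  B2: in={k,n} out={n}
  B3: in={n} out={h,n}
  B4: in={h} out={c}
  B5: in={n} out=∅
  B6: in={c} out={c,h}
  B7: in={c,h} out={c}

live-out(B0) = ["c", "k", "n"]

Answer: ["c", "k", "n"]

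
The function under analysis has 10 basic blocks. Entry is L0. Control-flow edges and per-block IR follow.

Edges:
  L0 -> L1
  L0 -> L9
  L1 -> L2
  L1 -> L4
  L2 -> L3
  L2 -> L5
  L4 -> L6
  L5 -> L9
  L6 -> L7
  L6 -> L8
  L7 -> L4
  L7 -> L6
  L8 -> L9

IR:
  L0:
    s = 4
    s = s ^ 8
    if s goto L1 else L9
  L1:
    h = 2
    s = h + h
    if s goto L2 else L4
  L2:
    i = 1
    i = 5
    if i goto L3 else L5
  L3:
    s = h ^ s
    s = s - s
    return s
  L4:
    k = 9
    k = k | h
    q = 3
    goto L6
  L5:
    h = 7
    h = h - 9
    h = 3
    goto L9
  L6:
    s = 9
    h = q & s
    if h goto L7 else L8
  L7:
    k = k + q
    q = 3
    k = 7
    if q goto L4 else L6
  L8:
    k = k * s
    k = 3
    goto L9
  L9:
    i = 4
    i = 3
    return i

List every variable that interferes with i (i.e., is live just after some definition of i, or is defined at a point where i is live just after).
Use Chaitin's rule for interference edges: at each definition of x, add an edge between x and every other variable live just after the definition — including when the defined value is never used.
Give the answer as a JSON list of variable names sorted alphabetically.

Answer: ["h", "s"]

Derivation:
Block summaries:
  L0 def {s} use ∅
  L1 def {h,s} use ∅
  L2 def {i} use ∅
  L3 def {s} use {h,s}
  L4 def {k,q} use {h}
  L5 def {h} use ∅
  L6 def {h,s} use {q}
  L7 def {k,q} use {k,q}
  L8 def {k} use {k,s}
  L9 def {i} use ∅

Live sets:
  L0: in=∅ out=∅
  L1: in=∅ out={h,s}
  L2: in={h,s} out={h,s}
  L3: in={h,s} out=∅
  L4: in={h} out={k,q}
  L5: in=∅ out=∅
  L6: in={k,q} out={h,k,q,s}
  L7: in={h,k,q} out={h,k,q}
  L8: in={k,s} out=∅
  L9: in=∅ out=∅

Conflict graph:
  h — {i,k,q,s}
  i — {h,s}
  k — {h,q,s}
  q — {h,k,s}
  s — {h,i,k,q}

N(i) = ["h", "s"]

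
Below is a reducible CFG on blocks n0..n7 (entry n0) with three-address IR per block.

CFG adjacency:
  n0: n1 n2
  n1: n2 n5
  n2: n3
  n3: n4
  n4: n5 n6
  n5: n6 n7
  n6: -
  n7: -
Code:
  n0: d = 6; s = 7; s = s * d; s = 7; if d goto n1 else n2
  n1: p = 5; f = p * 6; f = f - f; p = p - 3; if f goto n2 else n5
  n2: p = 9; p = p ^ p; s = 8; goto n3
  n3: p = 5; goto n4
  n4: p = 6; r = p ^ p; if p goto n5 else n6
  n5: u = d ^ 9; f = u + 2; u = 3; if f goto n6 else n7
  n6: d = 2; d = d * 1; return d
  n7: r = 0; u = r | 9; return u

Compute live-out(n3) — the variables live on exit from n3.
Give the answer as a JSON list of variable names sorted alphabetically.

Block summaries:
  n0: def={d,s} ue=∅
  n1: def={f,p} ue=∅
  n2: def={p,s} ue=∅
  n3: def={p} ue=∅
  n4: def={p,r} ue=∅
  n5: def={f,u} ue={d}
  n6: def={d} ue=∅
  n7: def={r,u} ue=∅

Live sets:
  n0: in=∅ out={d}
  n1: in={d} out={d}
  n2: in={d} out={d}
  n3: in={d} out={d}
  n4: in={d} out={d}
  n5: in={d} out=∅
  n6: in=∅ out=∅
  n7: in=∅ out=∅

live-out(n3) = ["d"]

Answer: ["d"]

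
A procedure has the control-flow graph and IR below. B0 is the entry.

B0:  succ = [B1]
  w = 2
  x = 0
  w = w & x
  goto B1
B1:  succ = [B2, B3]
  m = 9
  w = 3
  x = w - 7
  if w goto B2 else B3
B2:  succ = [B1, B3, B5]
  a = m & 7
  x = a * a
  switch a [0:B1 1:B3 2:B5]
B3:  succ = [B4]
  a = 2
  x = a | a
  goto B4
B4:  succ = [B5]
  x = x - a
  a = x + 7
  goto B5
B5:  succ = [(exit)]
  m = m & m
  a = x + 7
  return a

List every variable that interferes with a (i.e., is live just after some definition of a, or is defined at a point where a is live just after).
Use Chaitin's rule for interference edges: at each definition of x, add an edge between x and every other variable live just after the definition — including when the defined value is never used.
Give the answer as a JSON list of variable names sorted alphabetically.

def/use:
  B0: def={w,x} ue=∅
  B1: def={m,w,x} ue=∅
  B2: def={a,x} ue={m}
  B3: def={a,x} ue=∅
  B4: def={a,x} ue={a,x}
  B5: def={a,m} ue={m,x}

Live sets:
  B0: in=∅ out=∅
  B1: in=∅ out={m}
  B2: in={m} out={m,x}
  B3: in={m} out={a,m,x}
  B4: in={a,m,x} out={m,x}
  B5: in={m,x} out=∅

Interfere edges:
  a: {m,x}
  m: {a,w,x}
  w: {m,x}
  x: {a,m,w}

N(a) = ["m", "x"]

Answer: ["m", "x"]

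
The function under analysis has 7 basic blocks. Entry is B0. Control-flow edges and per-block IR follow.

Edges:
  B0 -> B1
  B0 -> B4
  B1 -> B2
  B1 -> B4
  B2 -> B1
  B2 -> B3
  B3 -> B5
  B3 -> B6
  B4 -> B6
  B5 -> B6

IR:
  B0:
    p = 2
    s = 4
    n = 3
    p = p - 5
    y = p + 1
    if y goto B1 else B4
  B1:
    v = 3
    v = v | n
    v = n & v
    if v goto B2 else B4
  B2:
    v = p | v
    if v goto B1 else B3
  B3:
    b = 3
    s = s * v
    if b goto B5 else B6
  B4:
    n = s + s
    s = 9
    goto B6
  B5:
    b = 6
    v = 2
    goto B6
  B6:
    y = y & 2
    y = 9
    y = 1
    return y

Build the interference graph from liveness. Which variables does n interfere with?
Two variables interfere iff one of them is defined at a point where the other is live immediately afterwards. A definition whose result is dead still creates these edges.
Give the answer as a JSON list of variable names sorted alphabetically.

Per-block:
  B0: {n,p,s,y} / ∅
  B1: {v} / {n}
  B2: {v} / {p,v}
  B3: {b,s} / {s,v}
  B4: {n,s} / {s}
  B5: {b,v} / ∅
  B6: {y} / {y}

Live sets:
  B0: in=∅ out={n,p,s,y}
  B1: in={n,p,s,y} out={n,p,s,v,y}
  B2: in={n,p,s,v,y} out={n,p,s,v,y}
  B3: in={s,v,y} out={y}
  B4: in={s,y} out={y}
  B5: in={y} out={y}
  B6: in={y} out=∅

Interference:
  b: {s,v,y}
  n: {p,s,v,y}
  p: {n,s,v,y}
  s: {b,n,p,v,y}
  v: {b,n,p,s,y}
  y: {b,n,p,s,v}

N(n) = ["p", "s", "v", "y"]

Answer: ["p", "s", "v", "y"]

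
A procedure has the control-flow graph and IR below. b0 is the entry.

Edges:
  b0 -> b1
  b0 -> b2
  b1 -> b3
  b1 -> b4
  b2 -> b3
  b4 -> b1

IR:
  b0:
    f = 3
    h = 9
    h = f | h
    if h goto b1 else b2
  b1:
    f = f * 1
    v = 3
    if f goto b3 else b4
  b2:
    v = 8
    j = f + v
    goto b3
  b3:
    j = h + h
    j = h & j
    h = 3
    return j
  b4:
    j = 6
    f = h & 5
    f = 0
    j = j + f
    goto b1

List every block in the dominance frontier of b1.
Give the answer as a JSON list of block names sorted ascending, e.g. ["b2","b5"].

Answer: ["b1", "b3"]

Working:
idom tree: b1←b0 b2←b0 b3←b0 b4←b1
Dom at joins:
  b1: preds {b0,b4}: {b0} ∩ {b0,b1,b4} = {b0}; idom=b0
  b3: preds {b1,b2}: {b0,b1} ∩ {b0,b2} = {b0}; idom=b0

DF derivation:
  join b1 pred b0: · stop@b0
  join b1 pred b4: b4→b1 stop@b0
  join b3 pred b1: b1 stop@b0
  join b3 pred b2: b2 stop@b0
  b0: DF=∅
  b1: DF={b1,b3}
  b2: DF={b3}
  b3: DF=∅
  b4: DF={b1}

DF(b1) = ["b1", "b3"]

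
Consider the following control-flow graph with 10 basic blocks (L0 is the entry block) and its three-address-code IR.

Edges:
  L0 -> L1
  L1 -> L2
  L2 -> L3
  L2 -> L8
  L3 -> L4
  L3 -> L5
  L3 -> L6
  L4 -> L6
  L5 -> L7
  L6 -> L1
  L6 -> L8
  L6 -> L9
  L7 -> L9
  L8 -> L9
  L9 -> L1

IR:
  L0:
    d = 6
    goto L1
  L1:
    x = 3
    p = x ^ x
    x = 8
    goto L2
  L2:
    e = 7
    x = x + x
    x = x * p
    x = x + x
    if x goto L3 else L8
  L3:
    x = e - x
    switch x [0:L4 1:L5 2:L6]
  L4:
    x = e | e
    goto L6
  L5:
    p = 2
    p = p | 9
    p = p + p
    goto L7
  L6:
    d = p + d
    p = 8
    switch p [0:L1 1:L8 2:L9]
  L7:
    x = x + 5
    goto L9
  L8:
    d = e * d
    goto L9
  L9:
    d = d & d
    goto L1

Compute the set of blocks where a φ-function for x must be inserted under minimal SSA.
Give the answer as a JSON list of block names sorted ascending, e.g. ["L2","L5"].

idom tree: L1←L0 L2←L1 L3←L2 L4←L3 L5←L3 L6←L3 L7←L5 L8←L2 L9←L2
Dom∩ at merges:
  L1: preds {L0,L6,L9}: {L0} ∩ {L0,L1,L2,L3,L6} ∩ {L0,L1,L2,L9} = {L0}; idom=L0
  L6: preds {L3,L4}: {L0,L1,L2,L3} ∩ {L0,L1,L2,L3,L4} = {L0,L1,L2,L3}; idom=L3
  L8: preds {L2,L6}: {L0,L1,L2} ∩ {L0,L1,L2,L3,L6} = {L0,L1,L2}; idom=L2
  L9: preds {L6,L7,L8}: {L0,L1,L2,L3,L6} ∩ {L0,L1,L2,L3,L5,L7} ∩ {L0,L1,L2,L8} = {L0,L1,L2}; idom=L2

DF derivation:
  L1←L0: walk · to L0
  L1←L6: walk L6→L3→L2→L1 to L0
  L1←L9: walk L9→L2→L1 to L0
  L6←L3: walk · to L3
  L6←L4: walk L4 to L3
  L8←L2: walk · to L2
  L8←L6: walk L6→L3 to L2
  L9←L6: walk L6→L3 to L2
  L9←L7: walk L7→L5→L3 to L2
  L9←L8: walk L8 to L2
  L0 → ∅
  L1 → {L1}
  L2 → {L1}
  L3 → {L1,L8,L9}
  L4 → {L6}
  L5 → {L9}
  L6 → {L1,L8,L9}
  L7 → {L9}
  L8 → {L9}
  L9 → {L1}

φ for x: defs {L1,L2,L3,L4,L7}
  DF⁺ = {L1,L6,L8,L9}

Answer: ["L1", "L6", "L8", "L9"]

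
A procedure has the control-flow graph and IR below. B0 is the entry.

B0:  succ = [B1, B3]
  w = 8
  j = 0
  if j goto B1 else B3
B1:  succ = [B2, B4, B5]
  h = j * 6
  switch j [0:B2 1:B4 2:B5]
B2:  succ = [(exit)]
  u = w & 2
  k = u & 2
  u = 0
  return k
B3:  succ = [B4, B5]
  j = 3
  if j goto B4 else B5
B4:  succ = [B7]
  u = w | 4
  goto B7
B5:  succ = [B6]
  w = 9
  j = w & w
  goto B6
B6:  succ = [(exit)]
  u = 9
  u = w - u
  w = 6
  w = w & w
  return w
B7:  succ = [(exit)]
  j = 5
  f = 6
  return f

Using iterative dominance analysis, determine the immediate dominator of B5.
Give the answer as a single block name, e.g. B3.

Answer: B0

Derivation:
idom tree: B1←B0 B2←B1 B3←B0 B4←B0 B5←B0 B6←B5 B7←B4
Join-block Dom:
  B4: preds {B1,B3}: {B0,B1} ∩ {B0,B3} = {B0}; idom=B0
  B5: preds {B1,B3}: {B0,B1} ∩ {B0,B3} = {B0}; idom=B0

idom(B5) = B0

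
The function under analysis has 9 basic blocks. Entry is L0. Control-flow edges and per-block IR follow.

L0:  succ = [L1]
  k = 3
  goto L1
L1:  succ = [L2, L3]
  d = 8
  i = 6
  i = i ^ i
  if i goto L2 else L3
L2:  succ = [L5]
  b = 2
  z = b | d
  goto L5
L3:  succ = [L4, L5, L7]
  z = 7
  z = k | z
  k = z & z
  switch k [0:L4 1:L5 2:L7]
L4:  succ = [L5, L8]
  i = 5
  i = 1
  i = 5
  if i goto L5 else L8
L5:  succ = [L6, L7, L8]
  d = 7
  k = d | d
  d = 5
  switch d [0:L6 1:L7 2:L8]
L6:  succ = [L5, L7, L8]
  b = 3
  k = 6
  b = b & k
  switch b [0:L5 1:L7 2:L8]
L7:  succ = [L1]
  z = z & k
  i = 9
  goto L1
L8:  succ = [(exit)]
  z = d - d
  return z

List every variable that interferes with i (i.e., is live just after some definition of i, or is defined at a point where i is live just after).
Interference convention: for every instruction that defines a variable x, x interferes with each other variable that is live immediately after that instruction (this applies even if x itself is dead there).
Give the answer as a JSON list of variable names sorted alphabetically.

Answer: ["d", "k", "z"]

Working:
def/use:
  L0 def {k} use ∅
  L1 def {d,i} use ∅
  L2 def {b,z} use {d}
  L3 def {k,z} use {k}
  L4 def {i} use ∅
  L5 def {d,k} use ∅
  L6 def {b,k} use ∅
  L7 def {i,z} use {k,z}
  L8 def {z} use {d}

Backward fixpoint:
  live L0: ∅→{k}
  live L1: {k}→{d,k}
  live L2: {d}→{z}
  live L3: {d,k}→{d,k,z}
  live L4: {d,z}→{d,z}
  live L5: {z}→{d,k,z}
  live L6: {d,z}→{d,k,z}
  live L7: {k,z}→{k}
  live L8: {d}→∅

Conflict graph:
  b — {d,k,z}
  d — {b,i,k,z}
  i — {d,k,z}
  k — {b,d,i,z}
  z — {b,d,i,k}

N(i) = ["d", "k", "z"]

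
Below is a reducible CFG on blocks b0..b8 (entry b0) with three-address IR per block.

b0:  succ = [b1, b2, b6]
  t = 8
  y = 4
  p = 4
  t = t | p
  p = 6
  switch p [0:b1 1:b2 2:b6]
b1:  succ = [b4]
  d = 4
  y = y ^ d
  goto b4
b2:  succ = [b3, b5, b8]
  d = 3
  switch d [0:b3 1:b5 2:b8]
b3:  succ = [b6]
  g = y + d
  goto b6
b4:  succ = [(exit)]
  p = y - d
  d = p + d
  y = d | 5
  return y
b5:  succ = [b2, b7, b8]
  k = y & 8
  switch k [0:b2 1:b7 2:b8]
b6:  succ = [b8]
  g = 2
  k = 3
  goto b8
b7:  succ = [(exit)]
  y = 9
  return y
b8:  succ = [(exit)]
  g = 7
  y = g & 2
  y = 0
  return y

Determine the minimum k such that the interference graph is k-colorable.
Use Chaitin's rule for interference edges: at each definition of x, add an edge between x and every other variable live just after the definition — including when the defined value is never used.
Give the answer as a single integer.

Per-block:
  b0: def={p,t,y} ue=∅
  b1: def={d,y} ue={y}
  b2: def={d} ue=∅
  b3: def={g} ue={d,y}
  b4: def={d,p,y} ue={d,y}
  b5: def={k} ue={y}
  b6: def={g,k} ue=∅
  b7: def={y} ue=∅
  b8: def={g,y} ue=∅

Liveness:
  b0 li=∅ lo={y}
  b1 li={y} lo={d,y}
  b2 li={y} lo={d,y}
  b3 li={d,y} lo=∅
  b4 li={d,y} lo=∅
  b5 li={y} lo={y}
  b6 li=∅ lo=∅
  b7 li=∅ lo=∅
  b8 li=∅ lo=∅

Conflict graph:
  d: {p,y}
  g: ∅
  k: {y}
  p: {d,t,y}
  t: {p,y}
  y: {d,k,p,t}

Registers:
  {d,p,y} pairwise interfere (3-clique) ⇒ χ ≥ 3
  assign d→r2 g→r0 k→r1 p→r1 t→r2 y→r0 — no edge inside a register ⇒ χ ≤ 3
  χ = 3

Answer: 3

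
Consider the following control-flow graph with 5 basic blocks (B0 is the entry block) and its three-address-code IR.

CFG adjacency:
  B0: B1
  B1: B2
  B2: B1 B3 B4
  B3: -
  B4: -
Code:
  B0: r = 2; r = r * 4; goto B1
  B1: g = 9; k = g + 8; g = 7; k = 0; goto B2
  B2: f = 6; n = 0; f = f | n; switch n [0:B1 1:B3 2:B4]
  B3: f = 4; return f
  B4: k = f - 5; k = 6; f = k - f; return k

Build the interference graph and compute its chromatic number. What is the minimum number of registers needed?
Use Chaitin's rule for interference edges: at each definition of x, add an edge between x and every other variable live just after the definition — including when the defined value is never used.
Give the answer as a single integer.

Answer: 2

Analysis:
def/use:
  B0: {r} / ∅
  B1: {g,k} / ∅
  B2: {f,n} / ∅
  B3: {f} / ∅
  B4: {f,k} / {f}

Live sets:
  B0: in=∅ out=∅
  B1: in=∅ out=∅
  B2: in=∅ out={f}
  B3: in=∅ out=∅
  B4: in={f} out=∅

Conflict graph:
  f — {k,n}
  g — ∅
  k — {f}
  n — {f}
  r — ∅

Registers:
  {f,k} pairwise interfere (2-clique) ⇒ χ ≥ 2
  assign f→R0 g→R0 k→R1 n→R1 r→R0 — no edge inside a register ⇒ χ ≤ 2
  χ = 2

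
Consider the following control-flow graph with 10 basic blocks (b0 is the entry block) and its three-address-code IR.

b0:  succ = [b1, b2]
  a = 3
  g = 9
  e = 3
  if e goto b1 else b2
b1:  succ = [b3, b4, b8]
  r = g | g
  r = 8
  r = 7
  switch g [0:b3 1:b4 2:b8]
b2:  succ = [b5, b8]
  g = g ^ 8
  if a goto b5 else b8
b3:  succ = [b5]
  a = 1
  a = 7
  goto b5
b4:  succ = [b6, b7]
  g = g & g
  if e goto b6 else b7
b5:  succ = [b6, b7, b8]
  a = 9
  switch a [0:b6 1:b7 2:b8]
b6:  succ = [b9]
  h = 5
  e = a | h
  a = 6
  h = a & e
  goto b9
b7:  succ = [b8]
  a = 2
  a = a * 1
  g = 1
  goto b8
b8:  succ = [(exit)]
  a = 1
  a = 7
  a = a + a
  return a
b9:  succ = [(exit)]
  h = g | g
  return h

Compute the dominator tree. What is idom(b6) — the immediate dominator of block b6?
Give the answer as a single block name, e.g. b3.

Answer: b0

Analysis:
idom tree: b1←b0 b2←b0 b3←b1 b4←b1 b5←b0 b6←b0 b7←b0 b8←b0 b9←b6
Join-block Dom:
  b5: preds {b2,b3}: {b0,b2} ∩ {b0,b1,b3} = {b0}; idom=b0
  b6: preds {b4,b5}: {b0,b1,b4} ∩ {b0,b5} = {b0}; idom=b0
  b7: preds {b4,b5}: {b0,b1,b4} ∩ {b0,b5} = {b0}; idom=b0
  b8: preds {b1,b2,b5,b7}: {b0,b1} ∩ {b0,b2} ∩ {b0,b5} ∩ {b0,b7} = {b0}; idom=b0

idom(b6) = b0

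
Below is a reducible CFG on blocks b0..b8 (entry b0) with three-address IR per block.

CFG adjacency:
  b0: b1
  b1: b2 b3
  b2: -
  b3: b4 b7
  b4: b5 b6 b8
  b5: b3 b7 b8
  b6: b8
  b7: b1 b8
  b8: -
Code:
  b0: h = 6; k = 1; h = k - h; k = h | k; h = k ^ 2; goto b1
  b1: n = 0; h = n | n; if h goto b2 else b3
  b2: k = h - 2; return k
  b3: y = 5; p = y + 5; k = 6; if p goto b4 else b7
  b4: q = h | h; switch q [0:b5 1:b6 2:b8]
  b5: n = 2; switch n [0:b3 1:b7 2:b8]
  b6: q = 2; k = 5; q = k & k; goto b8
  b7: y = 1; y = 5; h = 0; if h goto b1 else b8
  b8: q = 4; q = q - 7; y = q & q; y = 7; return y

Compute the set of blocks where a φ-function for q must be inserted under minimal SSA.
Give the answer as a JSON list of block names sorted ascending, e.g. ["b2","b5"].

idom tree: b1←b0 b2←b1 b3←b1 b4←b3 b5←b4 b6←b4 b7←b3 b8←b3
Dom at joins:
  b1: preds {b0,b7}: {b0} ∩ {b0,b1,b3,b7} = {b0}; idom=b0
  b3: preds {b1,b5}: {b0,b1} ∩ {b0,b1,b3,b4,b5} = {b0,b1}; idom=b1
  b7: preds {b3,b5}: {b0,b1,b3} ∩ {b0,b1,b3,b4,b5} = {b0,b1,b3}; idom=b3
  b8: preds {b4,b5,b6,b7}: {b0,b1,b3,b4} ∩ {b0,b1,b3,b4,b5} ∩ {b0,b1,b3,b4,b6} ∩ {b0,b1,b3,b7} = {b0,b1,b3}; idom=b3

Frontier:
  join b1 pred b0: · stop@b0
  join b1 pred b7: b7→b3→b1 stop@b0
  join b3 pred b1: · stop@b1
  join b3 pred b5: b5→b4→b3 stop@b1
  join b7 pred b3: · stop@b3
  join b7 pred b5: b5→b4 stop@b3
  join b8 pred b4: b4 stop@b3
  join b8 pred b5: b5→b4 stop@b3
  join b8 pred b6: b6→b4 stop@b3
  join b8 pred b7: b7 stop@b3
  b0: DF=∅
  b1: DF={b1}
  b2: DF=∅
  b3: DF={b1,b3}
  b4: DF={b3,b7,b8}
  b5: DF={b3,b7,b8}
  b6: DF={b8}
  b7: DF={b1,b8}
  b8: DF=∅

φ for q: defs {b4,b6,b8}
  DF⁺ = {b1,b3,b7,b8}

Answer: ["b1", "b3", "b7", "b8"]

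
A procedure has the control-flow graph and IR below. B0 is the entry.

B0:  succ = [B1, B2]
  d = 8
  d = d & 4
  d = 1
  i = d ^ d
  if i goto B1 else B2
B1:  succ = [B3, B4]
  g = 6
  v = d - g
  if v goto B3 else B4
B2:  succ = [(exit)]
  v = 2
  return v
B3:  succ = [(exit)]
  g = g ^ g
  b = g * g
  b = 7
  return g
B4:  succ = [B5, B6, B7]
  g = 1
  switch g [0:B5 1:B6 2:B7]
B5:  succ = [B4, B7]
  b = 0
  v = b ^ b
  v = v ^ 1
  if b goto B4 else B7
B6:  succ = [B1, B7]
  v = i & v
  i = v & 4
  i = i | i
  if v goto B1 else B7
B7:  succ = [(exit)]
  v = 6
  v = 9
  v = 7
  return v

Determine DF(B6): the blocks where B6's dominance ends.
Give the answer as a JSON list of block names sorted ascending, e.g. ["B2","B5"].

idom tree: B1←B0 B2←B0 B3←B1 B4←B1 B5←B4 B6←B4 B7←B4
Join-block Dom:
  B1: preds {B0,B6}: {B0} ∩ {B0,B1,B4,B6} = {B0}; idom=B0
  B4: preds {B1,B5}: {B0,B1} ∩ {B0,B1,B4,B5} = {B0,B1}; idom=B1
  B7: preds {B4,B5,B6}: {B0,B1,B4} ∩ {B0,B1,B4,B5} ∩ {B0,B1,B4,B6} = {B0,B1,B4}; idom=B4

Frontier:
  B1←B0: walk · to B0
  B1←B6: walk B6→B4→B1 to B0
  B4←B1: walk · to B1
  B4←B5: walk B5→B4 to B1
  B7←B4: walk · to B4
  B7←B5: walk B5 to B4
  B7←B6: walk B6 to B4
  DF(B0)=∅
  DF(B1)={B1}
  DF(B2)=∅
  DF(B3)=∅
  DF(B4)={B1,B4}
  DF(B5)={B4,B7}
  DF(B6)={B1,B7}
  DF(B7)=∅

DF(B6) = ["B1", "B7"]

Answer: ["B1", "B7"]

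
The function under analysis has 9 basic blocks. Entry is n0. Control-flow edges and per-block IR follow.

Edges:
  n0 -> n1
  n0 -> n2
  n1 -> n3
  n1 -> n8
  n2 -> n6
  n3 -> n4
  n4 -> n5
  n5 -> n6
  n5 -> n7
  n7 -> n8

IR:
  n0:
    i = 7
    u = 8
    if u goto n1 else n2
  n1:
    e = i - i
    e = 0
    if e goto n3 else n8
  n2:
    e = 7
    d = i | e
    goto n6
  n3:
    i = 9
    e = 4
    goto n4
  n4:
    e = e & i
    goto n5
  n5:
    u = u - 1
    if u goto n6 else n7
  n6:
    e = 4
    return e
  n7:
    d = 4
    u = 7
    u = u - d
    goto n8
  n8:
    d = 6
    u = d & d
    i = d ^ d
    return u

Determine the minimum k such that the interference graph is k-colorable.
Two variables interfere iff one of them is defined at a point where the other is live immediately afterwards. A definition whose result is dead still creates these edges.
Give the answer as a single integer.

Per-block:
  n0 def {i,u} use ∅
  n1 def {e} use {i}
  n2 def {d,e} use {i}
  n3 def {e,i} use ∅
  n4 def {e} use {e,i}
  n5 def {u} use {u}
  n6 def {e} use ∅
  n7 def {d,u} use ∅
  n8 def {d,i,u} use ∅

Backward fixpoint:
  n0: in=∅ out={i,u}
  n1: in={i,u} out={u}
  n2: in={i} out=∅
  n3: in={u} out={e,i,u}
  n4: in={e,i,u} out={u}
  n5: in={u} out=∅
  n6: in=∅ out=∅
  n7: in=∅ out=∅
  n8: in=∅ out=∅

Interfere edges:
  d↔{u}
  e↔{i,u}
  i↔{e,u}
  u↔{d,e,i}

Registers:
  clique {e,i,u} ⇒ need ≥ 3
  3-colouring: r0={u}  r1={d,e}  r2={i}
  χ = 3

Answer: 3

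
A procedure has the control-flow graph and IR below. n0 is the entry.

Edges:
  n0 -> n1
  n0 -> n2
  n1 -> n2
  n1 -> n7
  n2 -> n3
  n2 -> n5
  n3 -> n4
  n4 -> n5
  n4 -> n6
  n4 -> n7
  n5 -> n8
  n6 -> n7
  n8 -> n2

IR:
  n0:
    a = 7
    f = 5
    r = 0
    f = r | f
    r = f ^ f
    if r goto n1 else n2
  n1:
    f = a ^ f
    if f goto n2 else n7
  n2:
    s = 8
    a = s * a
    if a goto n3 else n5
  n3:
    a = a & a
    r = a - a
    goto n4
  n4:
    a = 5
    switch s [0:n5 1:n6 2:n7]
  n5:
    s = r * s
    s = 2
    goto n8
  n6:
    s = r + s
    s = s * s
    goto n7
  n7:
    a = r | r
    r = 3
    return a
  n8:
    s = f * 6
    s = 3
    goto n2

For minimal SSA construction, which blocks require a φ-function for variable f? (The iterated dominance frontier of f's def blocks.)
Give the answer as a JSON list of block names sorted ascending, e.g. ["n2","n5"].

idom tree: n1←n0 n2←n0 n3←n2 n4←n3 n5←n2 n6←n4 n7←n0 n8←n5
Dom∩ at merges:
  n2: preds {n0,n1,n8}: {n0} ∩ {n0,n1} ∩ {n0,n2,n5,n8} = {n0}; idom=n0
  n5: preds {n2,n4}: {n0,n2} ∩ {n0,n2,n3,n4} = {n0,n2}; idom=n2
  n7: preds {n1,n4,n6}: {n0,n1} ∩ {n0,n2,n3,n4} ∩ {n0,n2,n3,n4,n6} = {n0}; idom=n0

DF derivation:
  n2←n0: walk · to n0
  n2←n1: walk n1 to n0
  n2←n8: walk n8→n5→n2 to n0
  n5←n2: walk · to n2
  n5←n4: walk n4→n3 to n2
  n7←n1: walk n1 to n0
  n7←n4: walk n4→n3→n2 to n0
  n7←n6: walk n6→n4→n3→n2 to n0
  n0 → ∅
  n1 → {n2,n7}
  n2 → {n2,n7}
  n3 → {n5,n7}
  n4 → {n5,n7}
  n5 → {n2}
  n6 → {n7}
  n7 → ∅
  n8 → {n2}

φ for f: defs {n0,n1}
  DF⁺ = {n2,n7}

Answer: ["n2", "n7"]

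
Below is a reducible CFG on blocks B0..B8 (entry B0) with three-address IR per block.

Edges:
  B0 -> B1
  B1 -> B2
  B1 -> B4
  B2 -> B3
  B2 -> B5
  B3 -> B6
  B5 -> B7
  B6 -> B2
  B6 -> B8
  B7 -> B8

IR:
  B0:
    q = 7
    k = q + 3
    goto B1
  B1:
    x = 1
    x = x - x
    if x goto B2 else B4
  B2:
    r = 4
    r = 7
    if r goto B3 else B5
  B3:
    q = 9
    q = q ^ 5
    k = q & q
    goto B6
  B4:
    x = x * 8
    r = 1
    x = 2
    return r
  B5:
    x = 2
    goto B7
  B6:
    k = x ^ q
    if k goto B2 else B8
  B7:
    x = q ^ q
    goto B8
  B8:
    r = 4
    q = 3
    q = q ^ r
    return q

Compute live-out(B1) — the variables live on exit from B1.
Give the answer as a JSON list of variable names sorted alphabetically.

Block summaries:
  B0: {k,q} / ∅
  B1: {x} / ∅
  B2: {r} / ∅
  B3: {k,q} / ∅
  B4: {r,x} / {x}
  B5: {x} / ∅
  B6: {k} / {q,x}
  B7: {x} / {q}
  B8: {q,r} / ∅

Liveness:
  B0: in=∅ out={q}
  B1: in={q} out={q,x}
  B2: in={q,x} out={q,x}
  B3: in={x} out={q,x}
  B4: in={x} out=∅
  B5: in={q} out={q}
  B6: in={q,x} out={q,x}
  B7: in={q} out=∅
  B8: in=∅ out=∅

live-out(B1) = ["q", "x"]

Answer: ["q", "x"]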